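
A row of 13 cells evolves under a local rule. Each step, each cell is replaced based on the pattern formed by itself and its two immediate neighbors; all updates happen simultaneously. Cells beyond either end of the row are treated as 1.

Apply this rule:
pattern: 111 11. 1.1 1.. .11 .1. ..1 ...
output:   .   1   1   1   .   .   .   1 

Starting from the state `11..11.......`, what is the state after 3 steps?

.11..1111111.
1.11.......11
11.1111111...

11.1111111...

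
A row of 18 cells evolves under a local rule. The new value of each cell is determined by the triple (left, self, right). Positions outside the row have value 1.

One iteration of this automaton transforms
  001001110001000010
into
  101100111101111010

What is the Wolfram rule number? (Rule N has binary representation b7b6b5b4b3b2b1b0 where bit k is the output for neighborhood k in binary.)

position 6: 111 → 1  (bit 7 = 1)
position 7: 110 → 1  (bit 6 = 1)
position 17: 101 → 0  (bit 5 = 0)
position 0: 100 → 1  (bit 4 = 1)
position 5: 011 → 0  (bit 3 = 0)
position 2: 010 → 1  (bit 2 = 1)
position 1: 001 → 0  (bit 1 = 0)
position 9: 000 → 1  (bit 0 = 1)
bits b7..b0 = 11010101 = 213

213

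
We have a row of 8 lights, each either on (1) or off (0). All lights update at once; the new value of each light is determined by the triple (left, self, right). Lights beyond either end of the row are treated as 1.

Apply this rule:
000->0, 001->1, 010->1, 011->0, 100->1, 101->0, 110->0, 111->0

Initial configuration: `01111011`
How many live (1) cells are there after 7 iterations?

4

iteration 1: 00000000
iteration 2: 10000001
iteration 3: 01000010
iteration 4: 01100110
iteration 5: 00011000
iteration 6: 10100101
iteration 7: 00111100
count of 1: 4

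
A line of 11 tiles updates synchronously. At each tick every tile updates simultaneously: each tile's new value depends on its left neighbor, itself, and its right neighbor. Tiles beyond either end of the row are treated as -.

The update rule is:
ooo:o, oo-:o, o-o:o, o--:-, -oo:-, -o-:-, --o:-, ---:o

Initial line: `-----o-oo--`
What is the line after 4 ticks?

o--oo-----o

oooo--o-o-o
-ooo---o-o-
--oo-o--o--
o--oo-----o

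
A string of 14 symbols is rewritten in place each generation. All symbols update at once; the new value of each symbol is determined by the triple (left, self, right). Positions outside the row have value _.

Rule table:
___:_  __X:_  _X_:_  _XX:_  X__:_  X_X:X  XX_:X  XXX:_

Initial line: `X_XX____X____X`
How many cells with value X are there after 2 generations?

1

_X_X__________
__X___________
count of X: 1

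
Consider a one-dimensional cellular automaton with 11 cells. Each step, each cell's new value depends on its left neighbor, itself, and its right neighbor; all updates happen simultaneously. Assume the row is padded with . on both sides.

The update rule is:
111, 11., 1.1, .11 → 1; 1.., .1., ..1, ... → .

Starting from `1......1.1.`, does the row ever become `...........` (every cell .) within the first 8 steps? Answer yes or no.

........1..
...........
all cells are . at step 2

yes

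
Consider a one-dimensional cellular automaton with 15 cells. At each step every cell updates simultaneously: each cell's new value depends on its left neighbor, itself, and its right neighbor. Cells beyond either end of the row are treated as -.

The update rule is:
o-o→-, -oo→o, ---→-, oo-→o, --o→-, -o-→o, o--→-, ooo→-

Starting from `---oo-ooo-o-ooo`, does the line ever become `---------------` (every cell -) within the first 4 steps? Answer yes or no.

step 1: ---oo-o-o-o-o-o
step 2: ---oo-o-o-o-o-o  (fixed point — unchanged through step 4)
step 4 is ---oo-o-o-o-o-o, still not uniform -

no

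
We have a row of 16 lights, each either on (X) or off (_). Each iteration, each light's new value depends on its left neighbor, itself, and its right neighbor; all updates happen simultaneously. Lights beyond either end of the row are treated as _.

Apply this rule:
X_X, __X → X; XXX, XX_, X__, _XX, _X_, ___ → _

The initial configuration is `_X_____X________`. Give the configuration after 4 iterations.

___X____________

X_____X_________
_____X__________
____X___________
___X____________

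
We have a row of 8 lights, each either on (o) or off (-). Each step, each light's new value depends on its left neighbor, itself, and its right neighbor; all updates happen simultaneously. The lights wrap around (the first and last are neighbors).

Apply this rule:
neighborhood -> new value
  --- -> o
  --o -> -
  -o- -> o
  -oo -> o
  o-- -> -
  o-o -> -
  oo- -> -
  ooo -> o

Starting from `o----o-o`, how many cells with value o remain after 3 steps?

3

--oo-o-o
--o--o-o
--o--o-o
count of o: 3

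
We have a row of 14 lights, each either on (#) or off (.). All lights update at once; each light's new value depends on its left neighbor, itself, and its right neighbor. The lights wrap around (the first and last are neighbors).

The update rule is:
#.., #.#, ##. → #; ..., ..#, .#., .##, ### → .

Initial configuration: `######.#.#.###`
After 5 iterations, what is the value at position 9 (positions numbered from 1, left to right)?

iteration 1: .....##.#.#...
iteration 2: ......##.#.#..
iteration 3: .......##.#.#.
iteration 4: ........##.#.#
iteration 5: #........##.#.
position 9 holds .

.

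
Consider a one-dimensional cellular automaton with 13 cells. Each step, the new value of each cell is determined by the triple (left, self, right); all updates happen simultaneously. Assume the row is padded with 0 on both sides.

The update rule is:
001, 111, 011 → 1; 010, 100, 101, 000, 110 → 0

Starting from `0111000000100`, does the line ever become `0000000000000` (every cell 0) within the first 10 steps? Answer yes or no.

no

step 1: 1110000001000
step 2: 1100000010000
step 3: 1000000100000
step 4: 0000001000000
step 5: 0000010000000
step 6: 0000100000000
step 7: 0001000000000
step 8: 0010000000000
step 9: 0100000000000
step 10: 1000000000000
step 10 is 1000000000000, still not uniform 0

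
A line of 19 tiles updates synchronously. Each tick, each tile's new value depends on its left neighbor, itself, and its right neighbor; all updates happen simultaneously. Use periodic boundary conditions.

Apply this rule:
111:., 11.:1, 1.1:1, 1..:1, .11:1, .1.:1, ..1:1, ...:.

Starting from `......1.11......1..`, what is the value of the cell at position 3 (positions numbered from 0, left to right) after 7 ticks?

.....111111....111.
....11....11..11.11
1..1111..1111111111
1111..1111.........
1..1111..11.......1
1111..111111.....11
...1111....11...11.
position 3 holds 1

1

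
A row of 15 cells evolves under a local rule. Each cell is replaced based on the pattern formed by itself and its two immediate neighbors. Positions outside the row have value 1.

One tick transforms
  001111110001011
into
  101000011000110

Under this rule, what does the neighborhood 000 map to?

0

At position 9 the neighborhood is 000; the next row has 0 there.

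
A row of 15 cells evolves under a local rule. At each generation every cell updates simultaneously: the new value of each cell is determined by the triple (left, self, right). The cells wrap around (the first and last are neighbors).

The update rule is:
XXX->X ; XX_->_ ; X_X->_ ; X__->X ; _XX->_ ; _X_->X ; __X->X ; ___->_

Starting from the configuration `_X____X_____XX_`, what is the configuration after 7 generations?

XXX__XXX___X__X
XX_XX_X_X_XXXX_
______X_X__XX__
_____XX_XXX__X_
____X____X_XXXX
X__XXX__XX__XX_
XXX_X_XX__XX___

XXX_X_XX__XX___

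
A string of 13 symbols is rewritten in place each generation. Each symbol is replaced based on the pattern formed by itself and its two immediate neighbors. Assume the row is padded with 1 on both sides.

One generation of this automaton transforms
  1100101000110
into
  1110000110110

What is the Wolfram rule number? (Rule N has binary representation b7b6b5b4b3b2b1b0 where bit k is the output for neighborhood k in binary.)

position 0: 111 → 1  (bit 7 = 1)
position 1: 110 → 1  (bit 6 = 1)
position 5: 101 → 0  (bit 5 = 0)
position 2: 100 → 1  (bit 4 = 1)
position 10: 011 → 1  (bit 3 = 1)
position 4: 010 → 0  (bit 2 = 0)
position 3: 001 → 0  (bit 1 = 0)
position 8: 000 → 1  (bit 0 = 1)
bits b7..b0 = 11011001 = 217

217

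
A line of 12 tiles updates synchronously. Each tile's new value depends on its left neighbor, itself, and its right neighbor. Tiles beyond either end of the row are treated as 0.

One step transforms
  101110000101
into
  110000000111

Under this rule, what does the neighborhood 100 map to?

0

At position 5 the neighborhood is 100; the next row has 0 there.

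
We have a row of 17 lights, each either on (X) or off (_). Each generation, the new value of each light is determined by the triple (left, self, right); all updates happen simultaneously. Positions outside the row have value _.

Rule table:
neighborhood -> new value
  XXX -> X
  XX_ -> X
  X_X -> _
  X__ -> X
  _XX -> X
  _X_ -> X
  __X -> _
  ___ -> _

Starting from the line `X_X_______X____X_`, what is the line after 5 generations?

X_XXXXXX__XXXX_XX

X_XX______XX___XX
X_XXX_____XXX__XX
X_XXXX____XXXX_XX
X_XXXXX___XXXX_XX
X_XXXXXX__XXXX_XX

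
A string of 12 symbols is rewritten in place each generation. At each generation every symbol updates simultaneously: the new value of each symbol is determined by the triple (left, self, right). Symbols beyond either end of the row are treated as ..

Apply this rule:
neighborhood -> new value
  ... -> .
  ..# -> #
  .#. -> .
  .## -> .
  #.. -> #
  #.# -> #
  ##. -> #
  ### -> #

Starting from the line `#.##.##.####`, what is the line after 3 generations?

.#.##.##.###
#.#.##.##.##
.#.#.##.##.#

.#.#.##.##.#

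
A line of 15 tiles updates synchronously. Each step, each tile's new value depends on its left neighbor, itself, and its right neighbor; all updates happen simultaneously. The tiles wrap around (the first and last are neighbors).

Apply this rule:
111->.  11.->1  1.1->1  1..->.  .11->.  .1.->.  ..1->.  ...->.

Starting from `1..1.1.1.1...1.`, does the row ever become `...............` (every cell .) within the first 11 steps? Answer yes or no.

yes

....1.1.1.....1
.....1.1.......
......1........
...............
all cells are . at step 4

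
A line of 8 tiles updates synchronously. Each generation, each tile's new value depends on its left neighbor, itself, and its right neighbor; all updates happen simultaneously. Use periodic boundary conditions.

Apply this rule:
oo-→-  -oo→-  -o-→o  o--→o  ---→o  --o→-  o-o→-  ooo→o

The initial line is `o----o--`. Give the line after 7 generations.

------oo

generation 1: oooo-oo-
generation 2: -oo-----
generation 3: ---ooooo
generation 4: oo--ooo-
generation 5: --o--o--
generation 6: o-oo-ooo
generation 7: ------oo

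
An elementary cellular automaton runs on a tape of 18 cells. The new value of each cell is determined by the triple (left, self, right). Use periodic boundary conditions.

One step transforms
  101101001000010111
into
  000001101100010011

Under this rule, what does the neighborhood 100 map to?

1

At position 6 the neighborhood is 100; the next row has 1 there.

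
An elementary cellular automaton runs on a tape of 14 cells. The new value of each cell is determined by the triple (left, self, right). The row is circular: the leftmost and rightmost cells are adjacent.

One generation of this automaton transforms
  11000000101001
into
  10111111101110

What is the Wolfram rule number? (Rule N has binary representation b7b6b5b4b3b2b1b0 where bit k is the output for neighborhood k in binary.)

position 0: 111 → 1  (bit 7 = 1)
position 1: 110 → 0  (bit 6 = 0)
position 9: 101 → 0  (bit 5 = 0)
position 2: 100 → 1  (bit 4 = 1)
position 13: 011 → 0  (bit 3 = 0)
position 8: 010 → 1  (bit 2 = 1)
position 7: 001 → 1  (bit 1 = 1)
position 3: 000 → 1  (bit 0 = 1)
bits b7..b0 = 10010111 = 151

151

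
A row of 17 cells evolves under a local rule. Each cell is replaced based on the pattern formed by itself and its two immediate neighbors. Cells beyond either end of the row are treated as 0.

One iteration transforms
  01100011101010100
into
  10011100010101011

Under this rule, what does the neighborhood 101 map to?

At position 9 the neighborhood is 101; the next row has 1 there.

1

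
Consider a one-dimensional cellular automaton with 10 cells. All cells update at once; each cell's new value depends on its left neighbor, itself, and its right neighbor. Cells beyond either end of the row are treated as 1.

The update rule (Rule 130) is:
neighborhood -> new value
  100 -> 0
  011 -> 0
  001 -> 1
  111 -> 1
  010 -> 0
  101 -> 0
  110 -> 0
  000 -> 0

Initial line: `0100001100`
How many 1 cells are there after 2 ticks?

2

0000010001
0000100010
count of 1: 2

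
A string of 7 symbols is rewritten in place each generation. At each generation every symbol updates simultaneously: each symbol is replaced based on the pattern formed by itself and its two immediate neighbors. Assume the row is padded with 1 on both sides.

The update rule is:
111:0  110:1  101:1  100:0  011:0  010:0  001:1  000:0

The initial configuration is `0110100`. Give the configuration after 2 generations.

generation 1: 1011001
generation 2: 1101010

1101010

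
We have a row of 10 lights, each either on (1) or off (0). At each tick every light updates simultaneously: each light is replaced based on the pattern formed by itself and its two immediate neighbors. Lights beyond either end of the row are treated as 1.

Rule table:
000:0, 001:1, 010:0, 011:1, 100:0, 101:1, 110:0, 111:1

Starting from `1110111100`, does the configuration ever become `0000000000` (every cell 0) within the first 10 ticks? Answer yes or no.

no

tick 1: 1101111001
tick 2: 1011110011
tick 3: 0111100111
tick 4: 1111001111
tick 5: 1110011111
tick 6: 1100111111
tick 7: 1001111111
tick 8: 0011111111
tick 9: 0111111111
tick 10: 1111111111
tick 10 is 1111111111, still not uniform 0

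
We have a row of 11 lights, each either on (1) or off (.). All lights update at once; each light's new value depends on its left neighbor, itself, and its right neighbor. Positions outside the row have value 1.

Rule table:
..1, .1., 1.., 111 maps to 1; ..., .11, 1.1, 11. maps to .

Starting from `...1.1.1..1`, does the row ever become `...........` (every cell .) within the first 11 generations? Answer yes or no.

no

1.11.1.111.
.....1..1..
1...1111111
.1.1.111111
.1.1..11111
.1.111.1111
.1..1...111
.11111.1.11
..111..1..1
11.1.11111.
1..1..111..
generation 11 is 1..1..111.., still not uniform .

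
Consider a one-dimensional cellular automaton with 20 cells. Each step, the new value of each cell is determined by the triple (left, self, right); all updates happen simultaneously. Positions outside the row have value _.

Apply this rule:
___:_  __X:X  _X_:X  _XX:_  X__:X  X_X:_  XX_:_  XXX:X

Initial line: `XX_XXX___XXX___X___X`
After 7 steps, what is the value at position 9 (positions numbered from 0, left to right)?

X

____X_X_X_X_X_XXX_XX
___XX_X_X_X_X__X____
__X___X_X_X_XXXXX___
_XXX_XX_X_X__XXX_X__
X_X_____X_XXX_X__XX_
X_XX___XX__X__XXX__X
X___X_X__XXXXX_X_XXX
position 9 holds X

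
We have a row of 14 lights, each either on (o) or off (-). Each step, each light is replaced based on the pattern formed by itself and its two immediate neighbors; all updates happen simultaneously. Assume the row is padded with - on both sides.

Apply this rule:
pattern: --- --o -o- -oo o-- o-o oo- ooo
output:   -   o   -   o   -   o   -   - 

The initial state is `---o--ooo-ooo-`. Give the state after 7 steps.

--o--oo--oo---
-o--oo--oo----
o--oo--oo-----
--oo--oo------
-oo--oo-------
oo--oo--------
o--oo---------

o--oo---------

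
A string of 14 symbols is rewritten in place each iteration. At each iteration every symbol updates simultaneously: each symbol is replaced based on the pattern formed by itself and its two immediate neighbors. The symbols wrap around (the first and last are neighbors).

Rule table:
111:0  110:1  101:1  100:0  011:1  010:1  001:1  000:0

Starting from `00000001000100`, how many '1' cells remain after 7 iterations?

9

iteration 1: 00000011001100
iteration 2: 00000111011100
iteration 3: 00001101110100
iteration 4: 00011111011100
iteration 5: 00110001110100
iteration 6: 01110011011100
iteration 7: 11010111110100
count of 1: 9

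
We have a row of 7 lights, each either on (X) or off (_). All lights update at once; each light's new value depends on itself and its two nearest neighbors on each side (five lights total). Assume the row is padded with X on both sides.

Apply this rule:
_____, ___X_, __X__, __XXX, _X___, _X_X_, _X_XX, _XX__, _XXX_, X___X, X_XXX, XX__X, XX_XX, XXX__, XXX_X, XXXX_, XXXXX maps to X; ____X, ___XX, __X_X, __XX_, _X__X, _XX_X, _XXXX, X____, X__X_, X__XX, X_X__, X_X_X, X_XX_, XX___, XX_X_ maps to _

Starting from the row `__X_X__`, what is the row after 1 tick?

X__X___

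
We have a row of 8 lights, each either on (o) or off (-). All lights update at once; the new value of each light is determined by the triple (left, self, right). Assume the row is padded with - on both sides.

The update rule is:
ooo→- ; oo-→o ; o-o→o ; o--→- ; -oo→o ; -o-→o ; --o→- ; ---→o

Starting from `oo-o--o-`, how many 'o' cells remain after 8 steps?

oooo--o-
o--o--o-
o--o--o-  (fixed point — unchanged through step 8)
count of o: 3

3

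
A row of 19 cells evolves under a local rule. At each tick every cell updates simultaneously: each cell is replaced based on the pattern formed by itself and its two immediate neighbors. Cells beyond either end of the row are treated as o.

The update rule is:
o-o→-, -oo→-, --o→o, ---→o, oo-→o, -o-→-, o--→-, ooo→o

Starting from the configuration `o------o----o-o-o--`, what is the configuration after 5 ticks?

tick 1: o-ooooo--ooo------o
tick 2: o--oooo-o-oo-ooooo-
tick 3: o-o-ooo----o--oooo-
tick 4: o----oo-ooo--o-ooo-
tick 5: o-ooo-o--oo-o---oo-

o-ooo-o--oo-o---oo-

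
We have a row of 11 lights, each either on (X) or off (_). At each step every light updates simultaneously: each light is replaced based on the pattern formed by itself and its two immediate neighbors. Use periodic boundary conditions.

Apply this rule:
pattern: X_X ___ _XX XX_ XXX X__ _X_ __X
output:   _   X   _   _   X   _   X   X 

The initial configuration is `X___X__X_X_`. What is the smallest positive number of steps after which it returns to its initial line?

step 1: X_XXX_XX_X_
step 2: X__X_____X_
step 3: X_XX_XXXXX_
step 4: X_____XXX__
step 5: X_XXXX_X__X
step 6: ___XX__X_X_
step 7: XXX___XX_X_
step 8: _X__XX___X_
step 9: XX_X___XXX_
step 10: ___X_XX_X__
step 11: XXXX____X_X
step 12: XXX__XXXX__
step 13: _X__X_XX__X
step 14: _X_XX____XX
step 15: _X____XXX__
step 16: XX_XXX_X__X
step 17: X___X__X_X_

17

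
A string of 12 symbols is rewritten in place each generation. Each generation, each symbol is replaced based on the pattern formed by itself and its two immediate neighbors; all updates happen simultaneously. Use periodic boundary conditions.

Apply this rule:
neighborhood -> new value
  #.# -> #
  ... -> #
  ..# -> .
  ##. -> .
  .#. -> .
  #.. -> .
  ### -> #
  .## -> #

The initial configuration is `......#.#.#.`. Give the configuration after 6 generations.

#####..#.#..
####....#...
###..##...#.
##...#..#..#
#..#.......#
.....#####.#

.....#####.#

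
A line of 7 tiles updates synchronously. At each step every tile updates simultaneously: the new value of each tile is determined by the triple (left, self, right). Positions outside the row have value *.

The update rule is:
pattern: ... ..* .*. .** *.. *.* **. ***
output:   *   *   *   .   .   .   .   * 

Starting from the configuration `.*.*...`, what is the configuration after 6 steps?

.*.*.*.

.*.*.**
.*.*..*
.*.*.*.
.*.*.*.  (fixed point — unchanged through step 6)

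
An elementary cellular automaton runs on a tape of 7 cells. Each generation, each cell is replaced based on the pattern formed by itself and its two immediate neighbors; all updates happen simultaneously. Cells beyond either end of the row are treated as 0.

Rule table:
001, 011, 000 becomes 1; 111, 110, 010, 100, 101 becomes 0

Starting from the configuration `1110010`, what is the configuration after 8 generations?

0011001

1000100
0011001
1110010  (repeats generation 0; period 3)
generation 8: 0011001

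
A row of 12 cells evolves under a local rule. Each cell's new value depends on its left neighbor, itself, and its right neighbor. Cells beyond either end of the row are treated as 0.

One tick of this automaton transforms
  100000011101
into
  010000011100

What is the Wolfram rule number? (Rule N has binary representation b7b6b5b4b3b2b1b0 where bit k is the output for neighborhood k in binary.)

216

position 8: 111 → 1  (bit 7 = 1)
position 9: 110 → 1  (bit 6 = 1)
position 10: 101 → 0  (bit 5 = 0)
position 1: 100 → 1  (bit 4 = 1)
position 7: 011 → 1  (bit 3 = 1)
position 0: 010 → 0  (bit 2 = 0)
position 6: 001 → 0  (bit 1 = 0)
position 2: 000 → 0  (bit 0 = 0)
bits b7..b0 = 11011000 = 216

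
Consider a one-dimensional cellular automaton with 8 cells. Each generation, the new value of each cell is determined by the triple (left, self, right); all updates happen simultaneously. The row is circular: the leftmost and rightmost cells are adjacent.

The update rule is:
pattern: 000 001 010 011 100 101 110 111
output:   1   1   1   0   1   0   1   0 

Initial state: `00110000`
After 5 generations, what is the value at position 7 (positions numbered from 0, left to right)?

1

generation 1: 11011111
generation 2: 01000000
generation 3: 11111111
generation 4: 00000000
generation 5: 11111111
position 7 holds 1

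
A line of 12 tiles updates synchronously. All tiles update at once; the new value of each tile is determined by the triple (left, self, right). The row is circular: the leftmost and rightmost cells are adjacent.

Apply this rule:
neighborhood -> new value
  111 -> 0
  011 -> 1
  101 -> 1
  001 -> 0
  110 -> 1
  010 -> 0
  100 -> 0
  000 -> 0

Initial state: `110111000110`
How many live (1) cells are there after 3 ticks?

tick 1: 111101000111
tick 2: 000110000100
tick 3: 000110000000
count of 1: 2

2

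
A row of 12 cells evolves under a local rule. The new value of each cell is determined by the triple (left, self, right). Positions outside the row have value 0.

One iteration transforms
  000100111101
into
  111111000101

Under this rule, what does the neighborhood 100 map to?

1

At position 4 the neighborhood is 100; the next row has 1 there.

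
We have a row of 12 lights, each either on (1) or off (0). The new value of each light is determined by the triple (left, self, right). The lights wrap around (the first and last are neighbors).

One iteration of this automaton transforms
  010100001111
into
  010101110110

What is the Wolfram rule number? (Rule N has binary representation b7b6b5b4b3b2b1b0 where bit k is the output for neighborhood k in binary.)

135

position 9: 111 → 1  (bit 7 = 1)
position 11: 110 → 0  (bit 6 = 0)
position 0: 101 → 0  (bit 5 = 0)
position 4: 100 → 0  (bit 4 = 0)
position 8: 011 → 0  (bit 3 = 0)
position 1: 010 → 1  (bit 2 = 1)
position 7: 001 → 1  (bit 1 = 1)
position 5: 000 → 1  (bit 0 = 1)
bits b7..b0 = 10000111 = 135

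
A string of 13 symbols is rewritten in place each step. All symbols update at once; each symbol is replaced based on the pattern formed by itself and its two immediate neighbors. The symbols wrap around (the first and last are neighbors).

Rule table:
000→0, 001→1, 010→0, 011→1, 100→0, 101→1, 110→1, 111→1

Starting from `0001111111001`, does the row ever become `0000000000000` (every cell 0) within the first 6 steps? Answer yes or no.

0011111111010
0111111111100
1111111111100
1111111111101
1111111111111
1111111111111
step 6 is 1111111111111, still not uniform 0

no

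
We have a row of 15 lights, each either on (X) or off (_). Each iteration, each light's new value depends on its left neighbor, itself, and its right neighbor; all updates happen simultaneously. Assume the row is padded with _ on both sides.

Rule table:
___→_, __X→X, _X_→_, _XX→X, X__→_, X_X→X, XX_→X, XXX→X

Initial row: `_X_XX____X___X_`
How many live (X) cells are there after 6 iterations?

7

iteration 1: X_XXX___X___X__
iteration 2: _XXXX__X___X___
iteration 3: XXXXX_X___X____
iteration 4: XXXXXX___X_____
iteration 5: XXXXXX__X______
iteration 6: XXXXXX_X_______
count of X: 7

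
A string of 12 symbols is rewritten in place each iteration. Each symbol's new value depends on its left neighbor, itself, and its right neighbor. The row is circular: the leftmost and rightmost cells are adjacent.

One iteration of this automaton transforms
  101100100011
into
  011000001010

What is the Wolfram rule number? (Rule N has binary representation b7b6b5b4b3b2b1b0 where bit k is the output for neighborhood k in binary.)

position 11: 111 → 0  (bit 7 = 0)
position 0: 110 → 0  (bit 6 = 0)
position 1: 101 → 1  (bit 5 = 1)
position 4: 100 → 0  (bit 4 = 0)
position 2: 011 → 1  (bit 3 = 1)
position 6: 010 → 0  (bit 2 = 0)
position 5: 001 → 0  (bit 1 = 0)
position 8: 000 → 1  (bit 0 = 1)
bits b7..b0 = 00101001 = 41

41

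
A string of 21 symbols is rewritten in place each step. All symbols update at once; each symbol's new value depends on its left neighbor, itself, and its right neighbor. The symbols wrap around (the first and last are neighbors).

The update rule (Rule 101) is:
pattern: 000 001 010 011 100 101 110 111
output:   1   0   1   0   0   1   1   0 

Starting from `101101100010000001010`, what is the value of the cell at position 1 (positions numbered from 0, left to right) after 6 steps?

110110101010111101111
011011111111000110000
001100000001010010111
000101111101110011001
010110000110010001001
111010110010010101001
position 1 holds 1

1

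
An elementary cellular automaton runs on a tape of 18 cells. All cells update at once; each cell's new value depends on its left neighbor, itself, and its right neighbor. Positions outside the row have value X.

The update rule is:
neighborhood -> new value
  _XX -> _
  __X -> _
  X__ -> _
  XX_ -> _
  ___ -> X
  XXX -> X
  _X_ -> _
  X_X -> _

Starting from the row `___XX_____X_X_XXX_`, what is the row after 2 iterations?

___XX__X__XXXX____

_X____XXX______X__
___XX__X__XXXX____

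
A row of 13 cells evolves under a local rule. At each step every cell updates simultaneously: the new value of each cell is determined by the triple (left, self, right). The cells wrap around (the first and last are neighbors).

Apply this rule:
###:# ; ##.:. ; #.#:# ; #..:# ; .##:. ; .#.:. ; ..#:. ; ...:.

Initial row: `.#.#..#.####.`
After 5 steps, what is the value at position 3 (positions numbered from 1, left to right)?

.

step 1: ..#.#..#.##.#
step 2: #..#.#..#..#.
step 3: .#..#.#..#..#
step 4: #.#..#.#..#..
step 5: .#.#..#.#..#.
position 3 holds .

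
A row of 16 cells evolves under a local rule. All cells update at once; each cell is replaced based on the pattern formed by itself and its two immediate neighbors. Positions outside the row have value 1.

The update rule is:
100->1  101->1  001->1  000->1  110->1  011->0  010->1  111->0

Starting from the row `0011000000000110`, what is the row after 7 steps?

1101111111111011
0110000000001100
1011111111110111
1100000000011000
0111111111101111
1000000000110000
1111111111011111

1111111111011111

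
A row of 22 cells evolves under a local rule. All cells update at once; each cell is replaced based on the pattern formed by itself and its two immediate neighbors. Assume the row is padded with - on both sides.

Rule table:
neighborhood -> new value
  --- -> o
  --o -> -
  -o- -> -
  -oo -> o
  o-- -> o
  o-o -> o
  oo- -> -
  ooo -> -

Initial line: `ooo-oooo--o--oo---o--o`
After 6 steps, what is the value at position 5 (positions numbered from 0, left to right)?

-

step 1: o--oo---o--o-o-oo--o--
step 2: -o-o-oo--o--o-oo-o--oo
step 3: --o-oo-o--o--oo-o-o-o-
step 4: o--oo-o-o--o-o-o-o-o-o
step 5: -o-o-o-o-o--o-o-o-o-o-
step 6: --o-o-o-o-o--o-o-o-o-o
position 5 holds -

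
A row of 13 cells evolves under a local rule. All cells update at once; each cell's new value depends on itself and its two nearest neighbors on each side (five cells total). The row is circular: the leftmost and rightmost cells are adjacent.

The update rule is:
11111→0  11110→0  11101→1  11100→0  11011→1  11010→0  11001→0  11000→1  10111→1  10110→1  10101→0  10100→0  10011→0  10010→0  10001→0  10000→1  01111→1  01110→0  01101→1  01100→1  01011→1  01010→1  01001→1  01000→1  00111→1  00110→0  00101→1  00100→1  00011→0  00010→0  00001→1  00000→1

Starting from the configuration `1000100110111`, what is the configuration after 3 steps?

step 1: 0100110011110
step 2: 0110010011000
step 3: 0010011001111

0010011001111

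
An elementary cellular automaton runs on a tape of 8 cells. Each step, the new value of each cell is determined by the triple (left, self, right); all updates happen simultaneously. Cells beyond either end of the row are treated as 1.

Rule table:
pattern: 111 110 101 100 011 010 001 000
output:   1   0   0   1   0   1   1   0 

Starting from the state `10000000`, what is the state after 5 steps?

00001001

01000001
01100010
00010110
10110000
00001001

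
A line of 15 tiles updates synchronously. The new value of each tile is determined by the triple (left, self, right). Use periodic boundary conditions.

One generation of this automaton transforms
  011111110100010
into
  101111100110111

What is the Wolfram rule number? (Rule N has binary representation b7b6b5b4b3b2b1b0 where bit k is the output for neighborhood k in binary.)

position 2: 111 → 1  (bit 7 = 1)
position 7: 110 → 0  (bit 6 = 0)
position 8: 101 → 0  (bit 5 = 0)
position 10: 100 → 1  (bit 4 = 1)
position 1: 011 → 0  (bit 3 = 0)
position 9: 010 → 1  (bit 2 = 1)
position 0: 001 → 1  (bit 1 = 1)
position 11: 000 → 0  (bit 0 = 0)
bits b7..b0 = 10010110 = 150

150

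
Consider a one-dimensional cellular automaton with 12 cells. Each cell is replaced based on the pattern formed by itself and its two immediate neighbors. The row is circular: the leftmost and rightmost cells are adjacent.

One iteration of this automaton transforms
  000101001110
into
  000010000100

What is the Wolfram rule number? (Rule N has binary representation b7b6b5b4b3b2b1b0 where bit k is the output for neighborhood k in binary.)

position 9: 111 → 1  (bit 7 = 1)
position 10: 110 → 0  (bit 6 = 0)
position 4: 101 → 1  (bit 5 = 1)
position 6: 100 → 0  (bit 4 = 0)
position 8: 011 → 0  (bit 3 = 0)
position 3: 010 → 0  (bit 2 = 0)
position 2: 001 → 0  (bit 1 = 0)
position 0: 000 → 0  (bit 0 = 0)
bits b7..b0 = 10100000 = 160

160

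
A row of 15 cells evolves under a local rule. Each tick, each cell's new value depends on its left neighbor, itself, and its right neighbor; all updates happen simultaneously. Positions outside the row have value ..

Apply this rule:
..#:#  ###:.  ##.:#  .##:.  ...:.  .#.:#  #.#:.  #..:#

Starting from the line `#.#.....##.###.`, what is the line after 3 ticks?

###.#..#..#.#.#

#.##...#.#...##
#..##.##.##.#.#
###.#..#..#.#.#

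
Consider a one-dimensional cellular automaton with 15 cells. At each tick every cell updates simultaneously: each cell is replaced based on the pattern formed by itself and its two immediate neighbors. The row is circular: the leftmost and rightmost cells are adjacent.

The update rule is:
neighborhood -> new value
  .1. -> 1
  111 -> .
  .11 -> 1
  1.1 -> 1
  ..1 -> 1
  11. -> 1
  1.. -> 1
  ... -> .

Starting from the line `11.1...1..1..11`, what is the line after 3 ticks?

.1111.11....11.

.1111.11111111.
11..111......11
.1111.11....11.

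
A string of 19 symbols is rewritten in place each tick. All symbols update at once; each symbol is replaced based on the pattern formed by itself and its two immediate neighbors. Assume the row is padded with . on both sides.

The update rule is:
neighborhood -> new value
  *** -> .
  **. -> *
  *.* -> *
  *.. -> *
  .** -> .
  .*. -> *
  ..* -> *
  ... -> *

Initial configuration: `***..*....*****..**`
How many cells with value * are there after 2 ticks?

10

..********....***.*
**.......*****..***
count of *: 10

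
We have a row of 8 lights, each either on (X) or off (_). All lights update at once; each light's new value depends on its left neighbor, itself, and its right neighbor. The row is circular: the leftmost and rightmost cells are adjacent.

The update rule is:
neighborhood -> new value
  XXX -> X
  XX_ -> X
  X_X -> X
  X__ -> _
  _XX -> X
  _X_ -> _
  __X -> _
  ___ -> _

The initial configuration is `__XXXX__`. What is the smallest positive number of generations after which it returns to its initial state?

1

__XXXX__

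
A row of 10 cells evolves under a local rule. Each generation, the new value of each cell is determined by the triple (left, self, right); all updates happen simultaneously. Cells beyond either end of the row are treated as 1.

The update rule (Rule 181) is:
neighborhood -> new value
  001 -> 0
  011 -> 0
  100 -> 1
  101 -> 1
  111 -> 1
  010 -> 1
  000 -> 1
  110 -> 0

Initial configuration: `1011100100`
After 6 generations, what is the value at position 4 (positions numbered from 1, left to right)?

generation 1: 0101010110
generation 2: 1111111001
generation 3: 1111110100
generation 4: 1111101110
generation 5: 1111010101
generation 6: 1110111110
position 4 holds 0

0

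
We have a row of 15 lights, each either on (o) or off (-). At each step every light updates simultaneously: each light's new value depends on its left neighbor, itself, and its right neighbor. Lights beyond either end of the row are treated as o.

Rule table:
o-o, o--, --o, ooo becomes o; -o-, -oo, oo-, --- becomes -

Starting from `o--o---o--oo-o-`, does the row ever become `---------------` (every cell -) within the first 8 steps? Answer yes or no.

no

-oo-o-o-oo--o-o
o--o-o-o--oo-o-
-oo-o-o-oo--o-o  (repeats step 1; period 2)
step 8: o--o-o-o--oo-o-
step 8 is o--o-o-o--oo-o-, still not uniform -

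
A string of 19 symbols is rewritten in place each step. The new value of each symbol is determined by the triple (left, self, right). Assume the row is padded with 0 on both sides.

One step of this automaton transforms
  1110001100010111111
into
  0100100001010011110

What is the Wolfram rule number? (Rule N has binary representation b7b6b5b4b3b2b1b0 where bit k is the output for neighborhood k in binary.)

position 1: 111 → 1  (bit 7 = 1)
position 2: 110 → 0  (bit 6 = 0)
position 12: 101 → 0  (bit 5 = 0)
position 3: 100 → 0  (bit 4 = 0)
position 0: 011 → 0  (bit 3 = 0)
position 11: 010 → 1  (bit 2 = 1)
position 5: 001 → 0  (bit 1 = 0)
position 4: 000 → 1  (bit 0 = 1)
bits b7..b0 = 10000101 = 133

133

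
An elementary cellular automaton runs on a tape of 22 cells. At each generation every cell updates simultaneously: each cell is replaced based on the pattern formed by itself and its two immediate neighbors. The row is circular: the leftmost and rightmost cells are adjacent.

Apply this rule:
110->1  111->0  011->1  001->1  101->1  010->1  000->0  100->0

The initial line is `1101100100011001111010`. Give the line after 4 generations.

0011101100001011001000

generation 1: 1111101100111011001111
generation 2: 0000111101101111011000
generation 3: 0001100111111001111000
generation 4: 0011101100001011001000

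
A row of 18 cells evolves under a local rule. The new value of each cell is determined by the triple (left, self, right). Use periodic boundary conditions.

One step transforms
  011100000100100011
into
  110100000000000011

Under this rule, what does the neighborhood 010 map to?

0

At position 9 the neighborhood is 010; the next row has 0 there.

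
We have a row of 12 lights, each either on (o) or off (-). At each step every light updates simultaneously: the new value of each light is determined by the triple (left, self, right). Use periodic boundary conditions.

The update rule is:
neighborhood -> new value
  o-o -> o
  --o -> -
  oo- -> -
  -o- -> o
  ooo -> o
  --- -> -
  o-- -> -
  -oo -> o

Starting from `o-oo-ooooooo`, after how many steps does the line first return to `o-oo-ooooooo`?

12

-oo-oooooooo
oo-oooooooo-
o-oooooooo-o
-oooooooo-oo
oooooooo-oo-
ooooooo-oo-o
oooooo-oo-oo
ooooo-oo-ooo
oooo-oo-oooo
ooo-oo-ooooo
oo-oo-oooooo
o-oo-ooooooo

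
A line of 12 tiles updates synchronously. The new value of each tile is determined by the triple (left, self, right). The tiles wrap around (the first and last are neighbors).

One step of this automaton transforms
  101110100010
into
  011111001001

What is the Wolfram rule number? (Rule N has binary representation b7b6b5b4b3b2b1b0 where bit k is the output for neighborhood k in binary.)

position 3: 111 → 1  (bit 7 = 1)
position 4: 110 → 1  (bit 6 = 1)
position 1: 101 → 1  (bit 5 = 1)
position 7: 100 → 0  (bit 4 = 0)
position 2: 011 → 1  (bit 3 = 1)
position 0: 010 → 0  (bit 2 = 0)
position 9: 001 → 0  (bit 1 = 0)
position 8: 000 → 1  (bit 0 = 1)
bits b7..b0 = 11101001 = 233

233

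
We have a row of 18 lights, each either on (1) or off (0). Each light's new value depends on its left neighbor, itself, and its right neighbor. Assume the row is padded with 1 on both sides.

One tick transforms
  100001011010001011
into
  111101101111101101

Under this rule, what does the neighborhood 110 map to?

At position 0 the neighborhood is 110; the next row has 1 there.

1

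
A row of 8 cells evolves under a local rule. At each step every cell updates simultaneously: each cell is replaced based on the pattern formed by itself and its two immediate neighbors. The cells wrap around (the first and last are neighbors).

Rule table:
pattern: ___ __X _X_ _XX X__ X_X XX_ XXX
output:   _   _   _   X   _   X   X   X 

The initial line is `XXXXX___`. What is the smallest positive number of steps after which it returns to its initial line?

1

XXXXX___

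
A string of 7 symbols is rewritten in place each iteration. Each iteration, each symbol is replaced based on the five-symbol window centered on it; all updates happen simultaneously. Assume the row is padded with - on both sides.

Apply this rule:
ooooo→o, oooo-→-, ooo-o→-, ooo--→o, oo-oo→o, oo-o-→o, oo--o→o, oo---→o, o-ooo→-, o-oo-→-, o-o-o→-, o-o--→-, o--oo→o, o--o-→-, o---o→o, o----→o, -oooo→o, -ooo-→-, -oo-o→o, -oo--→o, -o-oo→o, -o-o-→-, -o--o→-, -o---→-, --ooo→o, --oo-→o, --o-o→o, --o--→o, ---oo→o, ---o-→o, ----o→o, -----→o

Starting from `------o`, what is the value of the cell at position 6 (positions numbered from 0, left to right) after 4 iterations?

ooooooo
ooooo-o
ooo--o-
o-oo-o-
position 6 holds -

-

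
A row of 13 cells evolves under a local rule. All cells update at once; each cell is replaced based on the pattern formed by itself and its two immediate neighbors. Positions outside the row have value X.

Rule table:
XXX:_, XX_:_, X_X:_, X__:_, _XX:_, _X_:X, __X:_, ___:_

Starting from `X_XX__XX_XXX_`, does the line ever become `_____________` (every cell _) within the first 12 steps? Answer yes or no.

_____________
all cells are _ at step 1

yes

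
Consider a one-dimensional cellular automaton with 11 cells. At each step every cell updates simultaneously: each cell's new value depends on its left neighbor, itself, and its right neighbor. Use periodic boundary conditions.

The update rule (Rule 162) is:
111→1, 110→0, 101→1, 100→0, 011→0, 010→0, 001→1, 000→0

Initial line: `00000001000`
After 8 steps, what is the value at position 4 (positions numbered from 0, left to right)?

00000010000
00000100000
00001000000
00010000000
00100000000
01000000000
10000000000
00000000001
position 4 holds 0

0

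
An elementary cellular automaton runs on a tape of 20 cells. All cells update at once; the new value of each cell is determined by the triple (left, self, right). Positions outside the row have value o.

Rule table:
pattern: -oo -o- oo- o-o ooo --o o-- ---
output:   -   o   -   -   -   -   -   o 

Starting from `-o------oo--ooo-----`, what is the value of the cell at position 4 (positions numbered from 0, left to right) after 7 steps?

-o-oooo---------ooo-
-o------ooooooo-----
-o-oooo---------ooo-  (repeats step 1; period 2)
step 7: -o-oooo---------ooo-
position 4 holds o

o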